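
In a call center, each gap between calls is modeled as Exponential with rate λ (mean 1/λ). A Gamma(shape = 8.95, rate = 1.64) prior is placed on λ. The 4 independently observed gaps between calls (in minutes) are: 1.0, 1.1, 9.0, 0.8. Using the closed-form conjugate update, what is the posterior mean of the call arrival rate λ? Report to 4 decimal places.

0.9564

With a Gamma(shape α, rate β) prior on the exponential rate λ, the posterior after n observations with total T = Σxᵢ is Gamma(α+n, β+T).
Sum of observations T = 11.9 minutes; n = 4.
Posterior: Gamma(8.95+4, 1.64+11.9) = Gamma(12.95, 13.54).
Posterior mean of λ = α/β = 12.95/13.54 = 0.9564.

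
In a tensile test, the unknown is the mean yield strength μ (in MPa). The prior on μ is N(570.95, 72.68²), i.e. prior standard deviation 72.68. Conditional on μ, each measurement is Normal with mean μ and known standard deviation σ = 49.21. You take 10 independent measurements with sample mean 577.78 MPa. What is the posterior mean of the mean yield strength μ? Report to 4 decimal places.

577.4806

For Normal data with known variance σ², a Normal(μ₀, σ₀²) prior on μ is conjugate. Posterior precision = 1/σ₀² + n/σ²; posterior mean is the precision-weighted average of μ₀ and x̄.
n·x̄ = 10·577.78 = 5777.8.
σ₀² = 72.68² = 5282.3824, σ² = 49.21² = 2421.6241; σ² + n·σ₀² = 2421.6241 + 10·5282.3824 = 55245.4481.
Posterior mean = (μ₀/σ₀² + n·x̄/σ²)/(1/σ₀² + n/σ²) = (σ²·μ₀ + σ₀²·n·x̄)/(σ² + n·σ₀²) = (2421.6241·570.95 + 5282.3824·5777.8)/55245.4481 = 31903175.310615/55245.4481 = 577.4806.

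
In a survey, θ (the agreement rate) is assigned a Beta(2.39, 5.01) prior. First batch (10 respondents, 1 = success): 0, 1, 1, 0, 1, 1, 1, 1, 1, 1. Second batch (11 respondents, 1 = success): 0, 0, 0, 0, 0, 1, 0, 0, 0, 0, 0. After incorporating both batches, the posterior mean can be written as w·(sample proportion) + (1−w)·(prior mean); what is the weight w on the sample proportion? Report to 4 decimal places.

0.7394

The Beta prior is conjugate to a Binomial/Bernoulli likelihood; the update adds successes to α and failures to β.
Total number of respondents: n = 10 + 11 = 21.
Posterior mean = (α₀+k)/(α₀+β₀+n) = [n/(α₀+β₀+n)]·(k/n) + [(α₀+β₀)/(α₀+β₀+n)]·α₀/(α₀+β₀), so only n and the prior enter the weight.
The weight on the data is w = n/(α₀+β₀+n) = 21/(2.39+5.01+21) = 21/28.40 = 0.7394.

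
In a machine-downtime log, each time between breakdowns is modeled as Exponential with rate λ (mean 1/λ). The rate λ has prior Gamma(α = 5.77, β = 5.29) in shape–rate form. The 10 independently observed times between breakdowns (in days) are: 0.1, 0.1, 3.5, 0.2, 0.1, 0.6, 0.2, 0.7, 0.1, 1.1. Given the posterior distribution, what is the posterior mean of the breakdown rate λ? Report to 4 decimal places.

With a Gamma(shape α, rate β) prior on the exponential rate λ, the posterior after n observations with total T = Σxᵢ is Gamma(α+n, β+T).
Sum of observations T = 6.7 days; n = 10.
Posterior: Gamma(5.77+10, 5.29+6.7) = Gamma(15.77, 11.99).
Posterior mean of λ = α/β = 15.77/11.99 = 1.3153.

1.3153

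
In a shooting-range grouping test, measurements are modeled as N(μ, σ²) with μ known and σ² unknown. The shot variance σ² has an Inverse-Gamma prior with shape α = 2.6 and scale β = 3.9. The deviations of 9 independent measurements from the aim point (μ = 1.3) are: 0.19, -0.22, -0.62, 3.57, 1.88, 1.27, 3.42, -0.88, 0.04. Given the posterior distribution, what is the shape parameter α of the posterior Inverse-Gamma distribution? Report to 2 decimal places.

With known mean μ and an Inverse-Gamma(α, β) prior on σ², the Normal likelihood is conjugate: posterior is Inv-Gamma(α + n/2, β + Σ(xᵢ−μ)²/2).
Σ(xᵢ−μ)² = (0.19)² + (-0.22)² + (-0.62)² + (3.57)² + (1.88)² + (1.27)² + (3.42)² + (-0.88)² + (0.04)² = 30.8335.
Posterior: Inv-Gamma(2.6 + 9/2, 3.9 + 30.8335/2) = Inv-Gamma(7.10, 19.31675).
Posterior α = 7.10.

7.10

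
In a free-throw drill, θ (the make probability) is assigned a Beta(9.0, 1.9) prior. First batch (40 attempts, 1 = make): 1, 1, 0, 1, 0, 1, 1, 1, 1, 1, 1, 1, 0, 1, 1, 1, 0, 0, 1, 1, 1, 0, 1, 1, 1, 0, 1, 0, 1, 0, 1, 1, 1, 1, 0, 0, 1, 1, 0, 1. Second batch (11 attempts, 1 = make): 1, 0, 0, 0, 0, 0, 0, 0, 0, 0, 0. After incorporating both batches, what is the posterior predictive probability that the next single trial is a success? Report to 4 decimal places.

The Beta prior is conjugate to a Binomial/Bernoulli likelihood; the update adds successes to α and failures to β.
After batch 1: Beta(9.0+28, 1.9+12) = Beta(37.0, 13.9).
After batch 2: Beta(37.0+1, 13.9+10) = Beta(38.0, 23.9).
For a single future Bernoulli trial, P(success | data) = α/(α+β) = 0.6139.

0.6139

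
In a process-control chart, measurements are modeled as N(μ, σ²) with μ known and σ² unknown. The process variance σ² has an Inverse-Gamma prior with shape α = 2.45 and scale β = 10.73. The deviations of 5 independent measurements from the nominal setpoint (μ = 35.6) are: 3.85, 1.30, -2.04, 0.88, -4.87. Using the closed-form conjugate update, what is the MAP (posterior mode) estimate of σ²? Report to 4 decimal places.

5.5988

With known mean μ and an Inverse-Gamma(α, β) prior on σ², the Normal likelihood is conjugate: posterior is Inv-Gamma(α + n/2, β + Σ(xᵢ−μ)²/2).
Σ(xᵢ−μ)² = (3.85)² + (1.30)² + (-2.04)² + (0.88)² + (-4.87)² = 45.1654.
Posterior: Inv-Gamma(2.45 + 5/2, 10.73 + 45.1654/2) = Inv-Gamma(4.95, 33.31270).
Mode = β/(α+1) = 33.31270/5.95 = 5.5988.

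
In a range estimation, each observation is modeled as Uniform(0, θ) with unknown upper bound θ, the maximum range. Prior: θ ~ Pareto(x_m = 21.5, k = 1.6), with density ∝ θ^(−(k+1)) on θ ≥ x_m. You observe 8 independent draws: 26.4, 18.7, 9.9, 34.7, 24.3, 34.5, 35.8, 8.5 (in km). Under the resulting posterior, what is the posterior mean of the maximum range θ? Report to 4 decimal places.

A Pareto(scale x_m, shape k) prior on the upper bound θ of Uniform(0, θ) is conjugate: posterior is Pareto(max(x_m, max xᵢ), k + n).
Sample maximum = 35.8; prior scale x_m = 21.5 → posterior scale = max = 35.8.
Posterior shape = 1.6 + 8 = 9.6.
E[θ|data] = k·x_m/(k−1) = 9.6·35.8/8.6 = 39.9628.

39.9628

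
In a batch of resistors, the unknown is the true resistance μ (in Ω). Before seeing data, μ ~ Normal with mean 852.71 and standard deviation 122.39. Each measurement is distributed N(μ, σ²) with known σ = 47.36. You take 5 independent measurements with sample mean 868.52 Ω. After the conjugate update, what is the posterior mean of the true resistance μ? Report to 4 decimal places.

For Normal data with known variance σ², a Normal(μ₀, σ₀²) prior on μ is conjugate. Posterior precision = 1/σ₀² + n/σ²; posterior mean is the precision-weighted average of μ₀ and x̄.
n·x̄ = 5·868.52 = 4342.6.
σ₀² = 122.39² = 14979.3121, σ² = 47.36² = 2242.9696; σ² + n·σ₀² = 2242.9696 + 5·14979.3121 = 77139.5301.
Posterior mean = (μ₀/σ₀² + n·x̄/σ²)/(1/σ₀² + n/σ²) = (σ²·μ₀ + σ₀²·n·x̄)/(σ² + n·σ₀²) = (2242.9696·852.71 + 14979.3121·4342.6)/77139.5301 = 66961763.333076/77139.5301 = 868.0603.

868.0603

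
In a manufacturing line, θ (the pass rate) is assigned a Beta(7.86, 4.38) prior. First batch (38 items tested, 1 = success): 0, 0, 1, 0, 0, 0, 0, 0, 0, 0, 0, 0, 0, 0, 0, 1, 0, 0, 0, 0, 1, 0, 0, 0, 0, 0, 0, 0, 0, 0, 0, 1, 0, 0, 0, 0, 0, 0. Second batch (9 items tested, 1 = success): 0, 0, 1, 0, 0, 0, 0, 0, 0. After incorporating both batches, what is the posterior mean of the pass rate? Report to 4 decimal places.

0.2171

The Beta prior is conjugate to a Binomial/Bernoulli likelihood; the update adds successes to α and failures to β.
After batch 1: Beta(7.86+4, 4.38+34) = Beta(11.86, 38.38).
After batch 2: Beta(11.86+1, 38.38+8) = Beta(12.86, 46.38).
Posterior mean = α/(α+β) = 12.86/59.24 = 0.2171.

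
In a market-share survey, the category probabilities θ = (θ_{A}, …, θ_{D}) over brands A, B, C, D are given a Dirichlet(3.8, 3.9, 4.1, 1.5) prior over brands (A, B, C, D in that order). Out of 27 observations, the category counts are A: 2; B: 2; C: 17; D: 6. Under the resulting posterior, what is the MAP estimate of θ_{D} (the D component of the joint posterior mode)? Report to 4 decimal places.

The Dirichlet prior is conjugate to the Multinomial likelihood: each posterior αⱼ = prior αⱼ + observed count nⱼ.
Posterior concentration: (5.8, 5.9, 21.1, 7.5), total = 40.3.
Joint mode component: (α_{D}−1)/(Σα−K) = 6.5/36.3 = 0.1791.

0.1791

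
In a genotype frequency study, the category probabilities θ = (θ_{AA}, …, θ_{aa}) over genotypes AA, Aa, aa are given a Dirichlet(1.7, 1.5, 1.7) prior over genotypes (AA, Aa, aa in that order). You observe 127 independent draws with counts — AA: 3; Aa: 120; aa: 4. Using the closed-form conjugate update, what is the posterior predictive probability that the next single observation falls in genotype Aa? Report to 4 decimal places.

The Dirichlet prior is conjugate to the Multinomial likelihood: each posterior αⱼ = prior αⱼ + observed count nⱼ.
Posterior concentration: (4.7, 121.5, 5.7), total = 131.9.
P(next = Aa | data) = α_{Aa}/Σα = 0.9212.

0.9212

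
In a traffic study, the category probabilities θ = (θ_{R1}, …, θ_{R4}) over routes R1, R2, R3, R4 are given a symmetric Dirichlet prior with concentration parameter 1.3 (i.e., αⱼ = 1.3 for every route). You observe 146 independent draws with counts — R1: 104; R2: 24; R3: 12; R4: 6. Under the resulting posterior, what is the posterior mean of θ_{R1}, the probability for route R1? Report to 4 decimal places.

0.6964

The Dirichlet prior is conjugate to the Multinomial likelihood: each posterior αⱼ = prior αⱼ + observed count nⱼ.
Posterior concentration: (105.3, 25.3, 13.3, 7.3), total = 151.2.
E[θ_{R1}|data] = α_{R1}/Σα = 105.3/151.2 = 0.6964.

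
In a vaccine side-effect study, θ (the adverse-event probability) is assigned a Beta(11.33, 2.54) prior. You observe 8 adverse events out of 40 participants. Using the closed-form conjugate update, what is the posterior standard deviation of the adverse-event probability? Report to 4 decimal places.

The Beta prior is conjugate to a Binomial/Bernoulli likelihood; the update adds successes to α and failures to β.
Posterior: Beta(α+k, β+n−k) = Beta(11.33+8, 2.54+32) = Beta(19.33, 34.54).
Var = αβ/((α+β)²(α+β+1)) = 19.33·34.54/(53.87²·54.87) = 0.00419300; SD = √0.00419300 = 0.0648.

0.0648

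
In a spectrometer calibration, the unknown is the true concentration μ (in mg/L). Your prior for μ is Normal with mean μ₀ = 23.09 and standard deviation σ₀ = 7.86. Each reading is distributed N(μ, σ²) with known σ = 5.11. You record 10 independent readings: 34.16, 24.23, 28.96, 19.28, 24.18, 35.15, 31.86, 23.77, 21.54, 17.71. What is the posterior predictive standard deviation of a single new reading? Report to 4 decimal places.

5.3495

For Normal data with known variance σ², a Normal(μ₀, σ₀²) prior on μ is conjugate. Posterior precision = 1/σ₀² + n/σ²; posterior mean is the precision-weighted average of μ₀ and x̄.
σ₀² = 7.86² = 61.7796, σ² = 5.11² = 26.1121; σ² + n·σ₀² = 26.1121 + 10·61.7796 = 643.9081.
Posterior precision = 1/σ₀² + n/σ² = 1/61.7796 + 10/26.1121 = (σ² + n·σ₀²)/(σ₀²σ²) = 643.9081/(61.7796·26.1121); posterior variance σₙ² = σ₀²σ²/(σ² + n·σ₀²) = 61.7796·26.1121/643.9081 = 2.505319.
Predictive variance for one new observation = σₙ² + σ² = 61.7796·26.1121/643.9081 + 26.1121 = σ²·(σ₀² + 643.9081)/643.9081 = 26.1121·705.6877/643.9081 = 28.617419; SD = √(26.1121·705.6877/643.9081) = 5.3495.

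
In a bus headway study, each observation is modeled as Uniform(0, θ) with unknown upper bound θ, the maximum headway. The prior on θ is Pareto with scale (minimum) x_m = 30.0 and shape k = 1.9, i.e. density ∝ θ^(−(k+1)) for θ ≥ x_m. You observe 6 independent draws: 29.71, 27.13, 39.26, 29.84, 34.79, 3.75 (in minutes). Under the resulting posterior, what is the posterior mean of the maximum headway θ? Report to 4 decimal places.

44.9499

A Pareto(scale x_m, shape k) prior on the upper bound θ of Uniform(0, θ) is conjugate: posterior is Pareto(max(x_m, max xᵢ), k + n).
Sample maximum = 39.26; prior scale x_m = 30.0 → posterior scale = max = 39.26.
Posterior shape = 1.9 + 6 = 7.9.
E[θ|data] = k·x_m/(k−1) = 7.9·39.26/6.9 = 44.9499.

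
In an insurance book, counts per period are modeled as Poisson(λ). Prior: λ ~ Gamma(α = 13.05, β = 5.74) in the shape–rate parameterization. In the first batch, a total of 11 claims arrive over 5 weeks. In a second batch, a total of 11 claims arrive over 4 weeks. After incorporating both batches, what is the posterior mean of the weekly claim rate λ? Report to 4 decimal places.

2.3779

With a Gamma(shape α, rate β) prior, the Poisson likelihood is conjugate: the posterior is Gamma(α + ΣXᵢ, β + n).
After batch 1: Gamma(α+S, β+n) = Gamma(13.05+11, 5.74+5) = Gamma(24.05, 10.74).
After batch 2: Gamma(α+S, β+n) = Gamma(24.05+11, 10.74+4) = Gamma(35.05, 14.74).
Posterior mean = α/β = 35.05/14.74 = 2.3779.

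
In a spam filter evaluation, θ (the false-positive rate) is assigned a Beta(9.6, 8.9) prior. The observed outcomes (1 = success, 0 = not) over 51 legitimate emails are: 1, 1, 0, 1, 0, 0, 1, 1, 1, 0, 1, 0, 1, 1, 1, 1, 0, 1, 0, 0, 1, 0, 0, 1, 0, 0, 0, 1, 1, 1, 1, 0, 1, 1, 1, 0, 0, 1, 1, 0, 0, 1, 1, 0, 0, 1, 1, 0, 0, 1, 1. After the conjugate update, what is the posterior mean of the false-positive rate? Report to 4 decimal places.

0.5554

The Beta prior is conjugate to a Binomial/Bernoulli likelihood; the update adds successes to α and failures to β.
Posterior: Beta(α+k, β+n−k) = Beta(9.6+29, 8.9+22) = Beta(38.6, 30.9).
Posterior mean = α/(α+β) = 38.6/69.5 = 0.5554.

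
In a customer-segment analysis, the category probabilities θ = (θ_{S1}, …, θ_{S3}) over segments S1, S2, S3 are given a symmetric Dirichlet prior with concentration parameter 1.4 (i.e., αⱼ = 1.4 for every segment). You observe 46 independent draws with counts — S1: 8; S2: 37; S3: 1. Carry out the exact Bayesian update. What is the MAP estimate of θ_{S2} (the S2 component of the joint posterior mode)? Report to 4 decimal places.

The Dirichlet prior is conjugate to the Multinomial likelihood: each posterior αⱼ = prior αⱼ + observed count nⱼ.
Posterior concentration: (9.4, 38.4, 2.4), total = 50.2.
Joint mode component: (α_{S2}−1)/(Σα−K) = 37.4/47.2 = 0.7924.

0.7924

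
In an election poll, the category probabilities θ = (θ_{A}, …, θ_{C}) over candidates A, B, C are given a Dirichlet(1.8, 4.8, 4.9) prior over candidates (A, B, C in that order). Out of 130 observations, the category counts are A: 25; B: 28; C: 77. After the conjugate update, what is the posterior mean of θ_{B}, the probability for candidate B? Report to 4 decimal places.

0.2318

The Dirichlet prior is conjugate to the Multinomial likelihood: each posterior αⱼ = prior αⱼ + observed count nⱼ.
Posterior concentration: (26.8, 32.8, 81.9), total = 141.5.
E[θ_{B}|data] = α_{B}/Σα = 32.8/141.5 = 0.2318.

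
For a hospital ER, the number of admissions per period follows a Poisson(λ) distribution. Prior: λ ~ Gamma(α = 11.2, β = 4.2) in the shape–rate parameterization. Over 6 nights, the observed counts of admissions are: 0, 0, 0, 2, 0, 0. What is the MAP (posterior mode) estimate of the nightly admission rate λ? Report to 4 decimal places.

With a Gamma(shape α, rate β) prior, the Poisson likelihood is conjugate: the posterior is Gamma(α + ΣXᵢ, β + n).
Sum of counts S = 2 over n = 6 nights.
Posterior: Gamma(α+S, β+n) = Gamma(11.2+2, 4.2+6) = Gamma(13.2, 10.2).
Mode of Gamma(α,β) for α≥1 is (α−1)/β = 12.2/10.2 = 1.1961.

1.1961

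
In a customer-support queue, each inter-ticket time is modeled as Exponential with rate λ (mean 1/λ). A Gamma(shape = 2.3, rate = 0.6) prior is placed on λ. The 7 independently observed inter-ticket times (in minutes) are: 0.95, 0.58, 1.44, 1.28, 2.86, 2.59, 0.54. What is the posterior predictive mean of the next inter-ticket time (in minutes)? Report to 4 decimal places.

1.3060

With a Gamma(shape α, rate β) prior on the exponential rate λ, the posterior after n observations with total T = Σxᵢ is Gamma(α+n, β+T).
Sum of observations T = 10.24 minutes; n = 7.
Posterior: Gamma(2.3+7, 0.6+10.24) = Gamma(9.3, 10.84).
The predictive distribution for the next observation is Lomax; its mean is β/(α−1) = 10.84/8.3 = 1.3060.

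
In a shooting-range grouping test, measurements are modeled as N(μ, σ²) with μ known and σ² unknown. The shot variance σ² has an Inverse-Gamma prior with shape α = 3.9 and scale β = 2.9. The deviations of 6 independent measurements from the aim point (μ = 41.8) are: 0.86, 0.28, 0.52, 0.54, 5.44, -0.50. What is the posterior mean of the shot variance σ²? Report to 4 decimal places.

With known mean μ and an Inverse-Gamma(α, β) prior on σ², the Normal likelihood is conjugate: posterior is Inv-Gamma(α + n/2, β + Σ(xᵢ−μ)²/2).
Σ(xᵢ−μ)² = (0.86)² + (0.28)² + (0.52)² + (0.54)² + (5.44)² + (-0.50)² = 31.2236.
Posterior: Inv-Gamma(3.9 + 6/2, 2.9 + 31.2236/2) = Inv-Gamma(6.90, 18.51180).
E[σ²|data] = β/(α−1) = 18.51180/5.90 = 3.1376.

3.1376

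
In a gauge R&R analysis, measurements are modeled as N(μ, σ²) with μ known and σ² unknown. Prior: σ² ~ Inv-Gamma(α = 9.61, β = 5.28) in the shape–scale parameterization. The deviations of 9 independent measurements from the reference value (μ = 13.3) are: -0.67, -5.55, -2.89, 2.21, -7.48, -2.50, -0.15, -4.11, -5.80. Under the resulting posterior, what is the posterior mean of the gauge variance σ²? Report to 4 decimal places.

With known mean μ and an Inverse-Gamma(α, β) prior on σ², the Normal likelihood is conjugate: posterior is Inv-Gamma(α + n/2, β + Σ(xᵢ−μ)²/2).
Σ(xᵢ−μ)² = (-0.67)² + (-5.55)² + (-2.89)² + (2.21)² + (-7.48)² + (-2.50)² + (-0.15)² + (-4.11)² + (-5.80)² = 157.2426.
Posterior: Inv-Gamma(9.61 + 9/2, 5.28 + 157.2426/2) = Inv-Gamma(14.11, 83.90130).
E[σ²|data] = β/(α−1) = 83.90130/13.11 = 6.3998.

6.3998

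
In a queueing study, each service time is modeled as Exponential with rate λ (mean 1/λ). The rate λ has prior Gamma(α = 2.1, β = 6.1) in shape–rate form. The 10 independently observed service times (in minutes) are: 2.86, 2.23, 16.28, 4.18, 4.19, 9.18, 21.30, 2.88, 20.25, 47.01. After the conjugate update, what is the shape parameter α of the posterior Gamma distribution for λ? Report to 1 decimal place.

12.1

With a Gamma(shape α, rate β) prior on the exponential rate λ, the posterior after n observations with total T = Σxᵢ is Gamma(α+n, β+T).
Sum of observations T = 130.36 minutes; n = 10.
Posterior: Gamma(2.1+10, 6.1+130.36) = Gamma(12.1, 136.46).
Posterior α = 12.1.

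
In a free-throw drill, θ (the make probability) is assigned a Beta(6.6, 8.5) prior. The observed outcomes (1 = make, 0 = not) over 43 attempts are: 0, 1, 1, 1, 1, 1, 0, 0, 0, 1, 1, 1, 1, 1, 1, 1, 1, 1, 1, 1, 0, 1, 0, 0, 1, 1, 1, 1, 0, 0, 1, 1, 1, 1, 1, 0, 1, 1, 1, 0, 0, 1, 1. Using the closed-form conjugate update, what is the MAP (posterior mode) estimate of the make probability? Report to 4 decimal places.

0.6524

The Beta prior is conjugate to a Binomial/Bernoulli likelihood; the update adds successes to α and failures to β.
Posterior: Beta(α+k, β+n−k) = Beta(6.6+31, 8.5+12) = Beta(37.6, 20.5).
Mode of Beta(a,b) for a,b>1 is (a−1)/(a+b−2) = 36.6/56.1 = 0.6524.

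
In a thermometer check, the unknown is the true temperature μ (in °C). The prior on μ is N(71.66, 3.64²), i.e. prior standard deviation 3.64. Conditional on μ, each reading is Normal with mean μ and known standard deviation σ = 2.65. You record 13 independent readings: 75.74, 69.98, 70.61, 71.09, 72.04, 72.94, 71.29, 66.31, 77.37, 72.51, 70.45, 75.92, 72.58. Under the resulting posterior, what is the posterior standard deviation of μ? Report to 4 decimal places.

0.7204

For Normal data with known variance σ², a Normal(μ₀, σ₀²) prior on μ is conjugate. Posterior precision = 1/σ₀² + n/σ²; posterior mean is the precision-weighted average of μ₀ and x̄.
σ₀² = 3.64² = 13.2496, σ² = 2.65² = 7.0225; σ² + n·σ₀² = 7.0225 + 13·13.2496 = 179.2673.
Posterior precision = 1/σ₀² + n/σ² = 1/13.2496 + 13/7.0225 = (σ² + n·σ₀²)/(σ₀²σ²) = 179.2673/(13.2496·7.0225); posterior variance σₙ² = σ₀²σ²/(σ² + n·σ₀²) = 13.2496·7.0225/179.2673 = 0.519031.
Posterior SD = √σₙ² = √(13.2496·7.0225/179.2673) = 0.7204.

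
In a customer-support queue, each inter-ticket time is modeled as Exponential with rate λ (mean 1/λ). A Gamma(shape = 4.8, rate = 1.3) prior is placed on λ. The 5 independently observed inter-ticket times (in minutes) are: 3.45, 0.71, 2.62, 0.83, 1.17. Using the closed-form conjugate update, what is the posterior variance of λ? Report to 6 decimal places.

With a Gamma(shape α, rate β) prior on the exponential rate λ, the posterior after n observations with total T = Σxᵢ is Gamma(α+n, β+T).
Sum of observations T = 8.78 minutes; n = 5.
Posterior: Gamma(4.8+5, 1.3+8.78) = Gamma(9.8, 10.08).
Var = α/β² = 0.096451.

0.096451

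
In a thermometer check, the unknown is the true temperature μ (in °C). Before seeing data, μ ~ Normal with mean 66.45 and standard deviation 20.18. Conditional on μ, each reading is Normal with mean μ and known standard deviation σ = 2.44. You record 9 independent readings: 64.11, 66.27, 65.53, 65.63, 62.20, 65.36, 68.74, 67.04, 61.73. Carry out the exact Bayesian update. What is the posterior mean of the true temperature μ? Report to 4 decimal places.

65.1810

For Normal data with known variance σ², a Normal(μ₀, σ₀²) prior on μ is conjugate. Posterior precision = 1/σ₀² + n/σ²; posterior mean is the precision-weighted average of μ₀ and x̄.
Σxᵢ = 64.11 + 66.27 + 65.53 + 65.63 + 62.20 + 65.36 + 68.74 + 67.04 + 61.73 = 586.61, so n·x̄ = 586.61.
σ₀² = 20.18² = 407.2324, σ² = 2.44² = 5.9536; σ² + n·σ₀² = 5.9536 + 9·407.2324 = 3671.0452.
Posterior mean = (μ₀/σ₀² + n·x̄/σ²)/(1/σ₀² + n/σ²) = (σ²·μ₀ + σ₀²·n·x̄)/(σ² + n·σ₀²) = (5.9536·66.45 + 407.2324·586.61)/3671.0452 = 239282.214884/3671.0452 = 65.1810.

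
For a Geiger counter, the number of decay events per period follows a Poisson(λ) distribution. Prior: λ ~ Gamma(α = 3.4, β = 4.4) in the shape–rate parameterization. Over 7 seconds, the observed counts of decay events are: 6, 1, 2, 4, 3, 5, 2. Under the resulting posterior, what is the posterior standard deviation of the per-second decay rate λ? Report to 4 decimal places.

With a Gamma(shape α, rate β) prior, the Poisson likelihood is conjugate: the posterior is Gamma(α + ΣXᵢ, β + n).
Sum of counts S = 23 over n = 7 seconds.
Posterior: Gamma(α+S, β+n) = Gamma(3.4+23, 4.4+7) = Gamma(26.4, 11.4).
SD = √α/β = √26.4/11.4 = 0.4507.

0.4507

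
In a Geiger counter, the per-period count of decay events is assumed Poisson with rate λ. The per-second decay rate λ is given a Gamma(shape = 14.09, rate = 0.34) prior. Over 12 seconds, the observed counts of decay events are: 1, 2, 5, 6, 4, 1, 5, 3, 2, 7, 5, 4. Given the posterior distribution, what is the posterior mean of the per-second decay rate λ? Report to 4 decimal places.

4.7885

With a Gamma(shape α, rate β) prior, the Poisson likelihood is conjugate: the posterior is Gamma(α + ΣXᵢ, β + n).
Sum of counts S = 45 over n = 12 seconds.
Posterior: Gamma(α+S, β+n) = Gamma(14.09+45, 0.34+12) = Gamma(59.09, 12.34).
Posterior mean = α/β = 59.09/12.34 = 4.7885.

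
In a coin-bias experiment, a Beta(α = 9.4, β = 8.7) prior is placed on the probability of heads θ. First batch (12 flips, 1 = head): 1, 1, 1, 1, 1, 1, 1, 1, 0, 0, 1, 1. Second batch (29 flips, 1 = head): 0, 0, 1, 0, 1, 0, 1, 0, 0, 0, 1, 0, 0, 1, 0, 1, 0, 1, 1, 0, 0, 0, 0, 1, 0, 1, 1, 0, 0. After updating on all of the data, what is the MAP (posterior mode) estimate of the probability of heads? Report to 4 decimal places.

0.5149

The Beta prior is conjugate to a Binomial/Bernoulli likelihood; the update adds successes to α and failures to β.
After batch 1: Beta(9.4+10, 8.7+2) = Beta(19.4, 10.7).
After batch 2: Beta(19.4+11, 10.7+18) = Beta(30.4, 28.7).
Mode of Beta(a,b) for a,b>1 is (a−1)/(a+b−2) = 29.4/57.1 = 0.5149.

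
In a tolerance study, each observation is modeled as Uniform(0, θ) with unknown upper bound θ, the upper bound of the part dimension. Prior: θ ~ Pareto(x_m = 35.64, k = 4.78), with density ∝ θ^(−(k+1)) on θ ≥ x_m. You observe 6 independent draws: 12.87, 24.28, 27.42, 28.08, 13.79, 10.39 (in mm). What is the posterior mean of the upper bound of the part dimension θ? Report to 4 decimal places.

A Pareto(scale x_m, shape k) prior on the upper bound θ of Uniform(0, θ) is conjugate: posterior is Pareto(max(x_m, max xᵢ), k + n).
Sample maximum = 28.08; prior scale x_m = 35.64 → posterior scale = max = 35.64.
Posterior shape = 4.78 + 6 = 10.78.
E[θ|data] = k·x_m/(k−1) = 10.78·35.64/9.78 = 39.2842.

39.2842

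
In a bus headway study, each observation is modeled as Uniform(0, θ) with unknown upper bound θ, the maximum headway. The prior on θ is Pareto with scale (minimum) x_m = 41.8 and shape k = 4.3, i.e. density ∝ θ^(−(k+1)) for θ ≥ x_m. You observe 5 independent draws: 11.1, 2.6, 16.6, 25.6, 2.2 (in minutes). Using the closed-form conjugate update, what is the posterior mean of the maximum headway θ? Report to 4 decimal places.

46.8361

A Pareto(scale x_m, shape k) prior on the upper bound θ of Uniform(0, θ) is conjugate: posterior is Pareto(max(x_m, max xᵢ), k + n).
Sample maximum = 25.6; prior scale x_m = 41.8 → posterior scale = max = 41.8.
Posterior shape = 4.3 + 5 = 9.3.
E[θ|data] = k·x_m/(k−1) = 9.3·41.8/8.3 = 46.8361.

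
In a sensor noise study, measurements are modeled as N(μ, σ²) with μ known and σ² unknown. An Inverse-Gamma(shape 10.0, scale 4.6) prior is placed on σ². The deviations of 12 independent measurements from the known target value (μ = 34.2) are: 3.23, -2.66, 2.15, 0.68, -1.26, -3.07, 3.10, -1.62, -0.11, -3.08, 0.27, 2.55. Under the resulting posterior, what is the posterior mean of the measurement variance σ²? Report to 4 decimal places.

With known mean μ and an Inverse-Gamma(α, β) prior on σ², the Normal likelihood is conjugate: posterior is Inv-Gamma(α + n/2, β + Σ(xᵢ−μ)²/2).
Σ(xᵢ−μ)² = (3.23)² + (-2.66)² + (2.15)² + (0.68)² + (-1.26)² + (-3.07)² + (3.10)² + (-1.62)² + (-0.11)² + (-3.08)² + (0.27)² + (2.55)² = 61.9142.
Posterior: Inv-Gamma(10.0 + 12/2, 4.6 + 61.9142/2) = Inv-Gamma(16.00, 35.55710).
E[σ²|data] = β/(α−1) = 35.55710/15.00 = 2.3705.

2.3705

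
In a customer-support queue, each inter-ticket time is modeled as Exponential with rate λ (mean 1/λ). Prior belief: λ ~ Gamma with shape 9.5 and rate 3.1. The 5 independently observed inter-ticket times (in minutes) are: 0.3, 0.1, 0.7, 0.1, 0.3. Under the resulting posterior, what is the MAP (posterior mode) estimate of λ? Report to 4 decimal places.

With a Gamma(shape α, rate β) prior on the exponential rate λ, the posterior after n observations with total T = Σxᵢ is Gamma(α+n, β+T).
Sum of observations T = 1.5 minutes; n = 5.
Posterior: Gamma(9.5+5, 3.1+1.5) = Gamma(14.5, 4.6).
Mode = (α−1)/β = 2.9348.

2.9348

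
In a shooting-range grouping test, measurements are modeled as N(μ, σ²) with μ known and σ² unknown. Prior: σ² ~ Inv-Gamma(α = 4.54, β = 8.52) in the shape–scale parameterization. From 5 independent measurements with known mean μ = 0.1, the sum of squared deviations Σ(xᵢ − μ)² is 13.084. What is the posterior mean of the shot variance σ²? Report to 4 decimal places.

With known mean μ and an Inverse-Gamma(α, β) prior on σ², the Normal likelihood is conjugate: posterior is Inv-Gamma(α + n/2, β + Σ(xᵢ−μ)²/2).
Posterior: Inv-Gamma(4.54 + 5/2, 8.52 + 13.084/2) = Inv-Gamma(7.04, 15.0620).
E[σ²|data] = β/(α−1) = 15.0620/6.04 = 2.4937.

2.4937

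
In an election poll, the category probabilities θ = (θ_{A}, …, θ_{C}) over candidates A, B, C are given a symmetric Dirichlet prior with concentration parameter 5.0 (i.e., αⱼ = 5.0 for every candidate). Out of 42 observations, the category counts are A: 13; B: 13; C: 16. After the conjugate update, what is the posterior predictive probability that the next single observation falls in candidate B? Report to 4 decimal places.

0.3158

The Dirichlet prior is conjugate to the Multinomial likelihood: each posterior αⱼ = prior αⱼ + observed count nⱼ.
Posterior concentration: (18.0, 18.0, 21.0), total = 57.0.
P(next = B | data) = α_{B}/Σα = 0.3158.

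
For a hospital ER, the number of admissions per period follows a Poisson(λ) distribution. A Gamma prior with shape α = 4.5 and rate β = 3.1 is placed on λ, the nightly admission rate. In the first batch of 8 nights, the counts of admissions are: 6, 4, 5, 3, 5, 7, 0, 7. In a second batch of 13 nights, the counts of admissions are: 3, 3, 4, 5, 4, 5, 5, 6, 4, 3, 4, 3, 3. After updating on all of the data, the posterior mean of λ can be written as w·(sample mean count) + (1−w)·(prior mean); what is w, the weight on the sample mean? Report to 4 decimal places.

0.8714

With a Gamma(shape α, rate β) prior, the Poisson likelihood is conjugate: the posterior is Gamma(α + ΣXᵢ, β + n).
Total number of nights: n = 8 + 13 = 21.
Posterior mean = (α₀+S)/(β₀+n) = [n/(β₀+n)]·(S/n) + [β₀/(β₀+n)]·(α₀/β₀), so only n and β₀ enter the weight.
Weight on data w = n/(β₀+n) = 21/(3.1+21) = 21/24.1 = 0.8714.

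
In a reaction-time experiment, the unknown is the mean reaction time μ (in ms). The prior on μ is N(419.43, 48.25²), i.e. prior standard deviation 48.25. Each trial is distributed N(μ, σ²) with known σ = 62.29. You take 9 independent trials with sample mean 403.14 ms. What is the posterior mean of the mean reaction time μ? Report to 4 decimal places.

For Normal data with known variance σ², a Normal(μ₀, σ₀²) prior on μ is conjugate. Posterior precision = 1/σ₀² + n/σ²; posterior mean is the precision-weighted average of μ₀ and x̄.
n·x̄ = 9·403.14 = 3628.26.
σ₀² = 48.25² = 2328.0625, σ² = 62.29² = 3880.0441; σ² + n·σ₀² = 3880.0441 + 9·2328.0625 = 24832.6066.
Posterior mean = (μ₀/σ₀² + n·x̄/σ²)/(1/σ₀² + n/σ²) = (σ²·μ₀ + σ₀²·n·x̄)/(σ² + n·σ₀²) = (3880.0441·419.43 + 2328.0625·3628.26)/24832.6066 = 10074222.943113/24832.6066 = 405.6853.

405.6853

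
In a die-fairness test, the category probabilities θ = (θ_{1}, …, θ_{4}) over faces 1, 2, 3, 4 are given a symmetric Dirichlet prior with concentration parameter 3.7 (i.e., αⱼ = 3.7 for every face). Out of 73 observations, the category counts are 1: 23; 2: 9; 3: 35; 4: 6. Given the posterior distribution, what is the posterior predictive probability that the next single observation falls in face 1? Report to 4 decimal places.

0.3041

The Dirichlet prior is conjugate to the Multinomial likelihood: each posterior αⱼ = prior αⱼ + observed count nⱼ.
Posterior concentration: (26.7, 12.7, 38.7, 9.7), total = 87.8.
P(next = 1 | data) = α_{1}/Σα = 0.3041.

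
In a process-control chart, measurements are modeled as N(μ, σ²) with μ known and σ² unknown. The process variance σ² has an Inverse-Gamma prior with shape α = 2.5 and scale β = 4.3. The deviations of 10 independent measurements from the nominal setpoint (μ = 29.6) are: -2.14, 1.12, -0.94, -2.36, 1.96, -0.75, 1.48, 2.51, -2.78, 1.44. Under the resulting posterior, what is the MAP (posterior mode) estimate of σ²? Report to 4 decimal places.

2.5638

With known mean μ and an Inverse-Gamma(α, β) prior on σ², the Normal likelihood is conjugate: posterior is Inv-Gamma(α + n/2, β + Σ(xᵢ−μ)²/2).
Σ(xᵢ−μ)² = (-2.14)² + (1.12)² + (-0.94)² + (-2.36)² + (1.96)² + (-0.75)² + (1.48)² + (2.51)² + (-2.78)² + (1.44)² = 34.9838.
Posterior: Inv-Gamma(2.5 + 10/2, 4.3 + 34.9838/2) = Inv-Gamma(7.50, 21.79190).
Mode = β/(α+1) = 21.79190/8.50 = 2.5638.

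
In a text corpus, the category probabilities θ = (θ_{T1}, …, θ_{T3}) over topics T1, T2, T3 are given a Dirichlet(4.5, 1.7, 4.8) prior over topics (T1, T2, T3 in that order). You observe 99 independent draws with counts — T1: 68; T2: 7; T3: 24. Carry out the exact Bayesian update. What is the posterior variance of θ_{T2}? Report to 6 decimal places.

0.000656

The Dirichlet prior is conjugate to the Multinomial likelihood: each posterior αⱼ = prior αⱼ + observed count nⱼ.
Posterior concentration: (72.5, 8.7, 28.8), total = 110.0.
Var[θ_j] = α_j(Σα−α_j)/((Σα)²(Σα+1)) = 8.7·101.3/(110.0²·111.0) = 0.000656.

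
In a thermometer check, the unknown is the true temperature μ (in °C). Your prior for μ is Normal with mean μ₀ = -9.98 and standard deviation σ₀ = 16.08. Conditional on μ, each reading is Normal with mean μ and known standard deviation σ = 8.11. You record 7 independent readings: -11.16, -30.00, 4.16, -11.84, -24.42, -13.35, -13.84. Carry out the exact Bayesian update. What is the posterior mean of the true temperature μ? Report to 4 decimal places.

For Normal data with known variance σ², a Normal(μ₀, σ₀²) prior on μ is conjugate. Posterior precision = 1/σ₀² + n/σ²; posterior mean is the precision-weighted average of μ₀ and x̄.
Σxᵢ = (-11.16) + (-30.00) + 4.16 + (-11.84) + (-24.42) + (-13.35) + (-13.84) = -100.45, so n·x̄ = -100.45.
σ₀² = 16.08² = 258.5664, σ² = 8.11² = 65.7721; σ² + n·σ₀² = 65.7721 + 7·258.5664 = 1875.7369.
Posterior mean = (μ₀/σ₀² + n·x̄/σ²)/(1/σ₀² + n/σ²) = (σ²·μ₀ + σ₀²·n·x̄)/(σ² + n·σ₀²) = (65.7721·(-9.98) + 258.5664·(-100.45))/1875.7369 = -26629.400438/1875.7369 = -14.1968.

-14.1968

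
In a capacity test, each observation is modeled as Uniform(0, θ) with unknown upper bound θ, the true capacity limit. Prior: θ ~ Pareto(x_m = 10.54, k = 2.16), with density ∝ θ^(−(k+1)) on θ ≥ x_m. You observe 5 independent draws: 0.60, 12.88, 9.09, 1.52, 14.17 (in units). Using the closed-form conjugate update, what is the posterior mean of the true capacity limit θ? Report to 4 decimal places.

16.4703

A Pareto(scale x_m, shape k) prior on the upper bound θ of Uniform(0, θ) is conjugate: posterior is Pareto(max(x_m, max xᵢ), k + n).
Sample maximum = 14.17; prior scale x_m = 10.54 → posterior scale = max = 14.17.
Posterior shape = 2.16 + 5 = 7.16.
E[θ|data] = k·x_m/(k−1) = 7.16·14.17/6.16 = 16.4703.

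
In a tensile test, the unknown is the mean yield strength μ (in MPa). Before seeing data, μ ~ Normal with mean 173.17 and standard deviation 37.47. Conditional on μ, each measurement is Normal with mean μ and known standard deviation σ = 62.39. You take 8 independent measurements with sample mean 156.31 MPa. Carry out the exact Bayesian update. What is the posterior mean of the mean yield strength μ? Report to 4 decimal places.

For Normal data with known variance σ², a Normal(μ₀, σ₀²) prior on μ is conjugate. Posterior precision = 1/σ₀² + n/σ²; posterior mean is the precision-weighted average of μ₀ and x̄.
n·x̄ = 8·156.31 = 1250.48.
σ₀² = 37.47² = 1404.0009, σ² = 62.39² = 3892.5121; σ² + n·σ₀² = 3892.5121 + 8·1404.0009 = 15124.5193.
Posterior mean = (μ₀/σ₀² + n·x̄/σ²)/(1/σ₀² + n/σ²) = (σ²·μ₀ + σ₀²·n·x̄)/(σ² + n·σ₀²) = (3892.5121·173.17 + 1404.0009·1250.48)/15124.5193 = 2429741.365789/15124.5193 = 160.6492.

160.6492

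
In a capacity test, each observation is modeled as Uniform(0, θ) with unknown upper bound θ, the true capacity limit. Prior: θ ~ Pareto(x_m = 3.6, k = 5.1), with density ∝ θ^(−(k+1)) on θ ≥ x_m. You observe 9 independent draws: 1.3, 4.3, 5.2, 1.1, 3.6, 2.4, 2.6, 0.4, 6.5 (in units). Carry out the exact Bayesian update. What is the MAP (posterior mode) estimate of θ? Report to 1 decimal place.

6.5

A Pareto(scale x_m, shape k) prior on the upper bound θ of Uniform(0, θ) is conjugate: posterior is Pareto(max(x_m, max xᵢ), k + n).
Sample maximum = 6.5; prior scale x_m = 3.6 → posterior scale = max = 6.5.
Posterior shape = 5.1 + 9 = 14.1.
The Pareto density is decreasing on [x_m, ∞), so the mode is x_m = 6.5.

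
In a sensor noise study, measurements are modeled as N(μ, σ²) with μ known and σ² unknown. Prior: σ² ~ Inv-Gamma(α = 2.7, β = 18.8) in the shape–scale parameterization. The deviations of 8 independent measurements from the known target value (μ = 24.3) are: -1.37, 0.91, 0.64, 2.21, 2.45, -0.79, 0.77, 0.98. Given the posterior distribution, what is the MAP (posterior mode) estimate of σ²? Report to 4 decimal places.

3.4921

With known mean μ and an Inverse-Gamma(α, β) prior on σ², the Normal likelihood is conjugate: posterior is Inv-Gamma(α + n/2, β + Σ(xᵢ−μ)²/2).
Σ(xᵢ−μ)² = (-1.37)² + (0.91)² + (0.64)² + (2.21)² + (2.45)² + (-0.79)² + (0.77)² + (0.98)² = 16.1786.
Posterior: Inv-Gamma(2.7 + 8/2, 18.8 + 16.1786/2) = Inv-Gamma(6.70, 26.88930).
Mode = β/(α+1) = 26.88930/7.70 = 3.4921.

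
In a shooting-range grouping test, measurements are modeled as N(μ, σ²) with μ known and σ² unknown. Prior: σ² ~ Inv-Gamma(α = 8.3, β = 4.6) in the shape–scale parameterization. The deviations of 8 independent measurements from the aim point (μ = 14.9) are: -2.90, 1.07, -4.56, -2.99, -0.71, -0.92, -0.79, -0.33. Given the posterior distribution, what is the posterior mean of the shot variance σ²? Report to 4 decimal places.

With known mean μ and an Inverse-Gamma(α, β) prior on σ², the Normal likelihood is conjugate: posterior is Inv-Gamma(α + n/2, β + Σ(xᵢ−μ)²/2).
Σ(xᵢ−μ)² = (-2.90)² + (1.07)² + (-4.56)² + (-2.99)² + (-0.71)² + (-0.92)² + (-0.79)² + (-0.33)² = 41.3721.
Posterior: Inv-Gamma(8.3 + 8/2, 4.6 + 41.3721/2) = Inv-Gamma(12.30, 25.28605).
E[σ²|data] = β/(α−1) = 25.28605/11.30 = 2.2377.

2.2377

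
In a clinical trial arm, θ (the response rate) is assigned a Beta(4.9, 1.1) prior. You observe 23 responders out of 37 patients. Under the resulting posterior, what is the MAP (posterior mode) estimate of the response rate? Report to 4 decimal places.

The Beta prior is conjugate to a Binomial/Bernoulli likelihood; the update adds successes to α and failures to β.
Posterior: Beta(α+k, β+n−k) = Beta(4.9+23, 1.1+14) = Beta(27.9, 15.1).
Mode of Beta(a,b) for a,b>1 is (a−1)/(a+b−2) = 26.9/41.0 = 0.6561.

0.6561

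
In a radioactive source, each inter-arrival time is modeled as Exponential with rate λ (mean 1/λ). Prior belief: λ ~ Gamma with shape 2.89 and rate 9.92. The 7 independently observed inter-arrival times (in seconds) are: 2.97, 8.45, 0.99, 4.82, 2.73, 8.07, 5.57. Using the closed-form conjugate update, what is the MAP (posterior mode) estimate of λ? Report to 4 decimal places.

0.2043

With a Gamma(shape α, rate β) prior on the exponential rate λ, the posterior after n observations with total T = Σxᵢ is Gamma(α+n, β+T).
Sum of observations T = 33.60 seconds; n = 7.
Posterior: Gamma(2.89+7, 9.92+33.60) = Gamma(9.89, 43.52).
Mode = (α−1)/β = 0.2043.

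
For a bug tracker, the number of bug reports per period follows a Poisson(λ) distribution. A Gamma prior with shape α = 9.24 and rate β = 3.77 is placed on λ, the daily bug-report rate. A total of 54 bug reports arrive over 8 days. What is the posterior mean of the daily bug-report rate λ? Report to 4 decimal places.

5.3730

With a Gamma(shape α, rate β) prior, the Poisson likelihood is conjugate: the posterior is Gamma(α + ΣXᵢ, β + n).
Posterior: Gamma(α+S, β+n) = Gamma(9.24+54, 3.77+8) = Gamma(63.24, 11.77).
Posterior mean = α/β = 63.24/11.77 = 5.3730.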